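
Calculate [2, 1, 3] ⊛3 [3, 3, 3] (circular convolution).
Use y[k] = Σ_j x[j]·h[(k-j) mod 3]. y[0] = 2×3 + 1×3 + 3×3 = 18; y[1] = 2×3 + 1×3 + 3×3 = 18; y[2] = 2×3 + 1×3 + 3×3 = 18. Result: [18, 18, 18]

[18, 18, 18]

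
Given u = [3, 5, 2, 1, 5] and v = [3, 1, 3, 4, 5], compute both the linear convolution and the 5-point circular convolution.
Linear: y_lin[0] = 3×3 = 9; y_lin[1] = 3×1 + 5×3 = 18; y_lin[2] = 3×3 + 5×1 + 2×3 = 20; y_lin[3] = 3×4 + 5×3 + 2×1 + 1×3 = 32; y_lin[4] = 3×5 + 5×4 + 2×3 + 1×1 + 5×3 = 57; y_lin[5] = 5×5 + 2×4 + 1×3 + 5×1 = 41; y_lin[6] = 2×5 + 1×4 + 5×3 = 29; y_lin[7] = 1×5 + 5×4 = 25; y_lin[8] = 5×5 = 25 → [9, 18, 20, 32, 57, 41, 29, 25, 25]. Circular (length 5): y[0] = 3×3 + 5×5 + 2×4 + 1×3 + 5×1 = 50; y[1] = 3×1 + 5×3 + 2×5 + 1×4 + 5×3 = 47; y[2] = 3×3 + 5×1 + 2×3 + 1×5 + 5×4 = 45; y[3] = 3×4 + 5×3 + 2×1 + 1×3 + 5×5 = 57; y[4] = 3×5 + 5×4 + 2×3 + 1×1 + 5×3 = 57 → [50, 47, 45, 57, 57]

Linear: [9, 18, 20, 32, 57, 41, 29, 25, 25], Circular: [50, 47, 45, 57, 57]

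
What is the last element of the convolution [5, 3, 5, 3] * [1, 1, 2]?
Use y[k] = Σ_i a[i]·b[k-i] at k=5. y[5] = 3×2 = 6

6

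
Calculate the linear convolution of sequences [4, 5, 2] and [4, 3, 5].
y[0] = 4×4 = 16; y[1] = 4×3 + 5×4 = 32; y[2] = 4×5 + 5×3 + 2×4 = 43; y[3] = 5×5 + 2×3 = 31; y[4] = 2×5 = 10

[16, 32, 43, 31, 10]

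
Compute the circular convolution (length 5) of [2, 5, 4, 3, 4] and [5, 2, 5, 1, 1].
Use y[k] = Σ_j u[j]·v[(k-j) mod 5]. y[0] = 2×5 + 5×1 + 4×1 + 3×5 + 4×2 = 42; y[1] = 2×2 + 5×5 + 4×1 + 3×1 + 4×5 = 56; y[2] = 2×5 + 5×2 + 4×5 + 3×1 + 4×1 = 47; y[3] = 2×1 + 5×5 + 4×2 + 3×5 + 4×1 = 54; y[4] = 2×1 + 5×1 + 4×5 + 3×2 + 4×5 = 53. Result: [42, 56, 47, 54, 53]

[42, 56, 47, 54, 53]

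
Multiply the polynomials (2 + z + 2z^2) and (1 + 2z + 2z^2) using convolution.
Ascending coefficients: a = [2, 1, 2], b = [1, 2, 2]. c[0] = 2×1 = 2; c[1] = 2×2 + 1×1 = 5; c[2] = 2×2 + 1×2 + 2×1 = 8; c[3] = 1×2 + 2×2 = 6; c[4] = 2×2 = 4. Result coefficients: [2, 5, 8, 6, 4] → 2 + 5z + 8z^2 + 6z^3 + 4z^4

2 + 5z + 8z^2 + 6z^3 + 4z^4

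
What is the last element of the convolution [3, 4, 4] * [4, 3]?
Use y[k] = Σ_i a[i]·b[k-i] at k=3. y[3] = 4×3 = 12

12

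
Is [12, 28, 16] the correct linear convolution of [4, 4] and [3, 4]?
Recompute linear convolution of [4, 4] and [3, 4]: y[0] = 4×3 = 12; y[1] = 4×4 + 4×3 = 28; y[2] = 4×4 = 16 → [12, 28, 16]. Given [12, 28, 16] matches, so answer: Yes

Yes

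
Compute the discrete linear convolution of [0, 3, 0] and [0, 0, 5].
y[0] = 0×0 = 0; y[1] = 0×0 + 3×0 = 0; y[2] = 0×5 + 3×0 + 0×0 = 0; y[3] = 3×5 + 0×0 = 15; y[4] = 0×5 = 0

[0, 0, 0, 15, 0]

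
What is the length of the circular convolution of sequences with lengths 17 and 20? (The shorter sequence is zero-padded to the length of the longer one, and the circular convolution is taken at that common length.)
Circular convolution (zero-padding the shorter input) has length max(m, n) = max(17, 20) = 20

20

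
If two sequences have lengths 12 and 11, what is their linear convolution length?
Linear/full convolution length: m + n - 1 = 12 + 11 - 1 = 22

22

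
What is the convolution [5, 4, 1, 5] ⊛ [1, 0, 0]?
y[0] = 5×1 = 5; y[1] = 5×0 + 4×1 = 4; y[2] = 5×0 + 4×0 + 1×1 = 1; y[3] = 4×0 + 1×0 + 5×1 = 5; y[4] = 1×0 + 5×0 = 0; y[5] = 5×0 = 0

[5, 4, 1, 5, 0, 0]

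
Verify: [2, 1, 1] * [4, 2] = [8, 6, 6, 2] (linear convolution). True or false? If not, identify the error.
Recompute linear convolution of [2, 1, 1] and [4, 2]: y[0] = 2×4 = 8; y[1] = 2×2 + 1×4 = 8; y[2] = 1×2 + 1×4 = 6; y[3] = 1×2 = 2 → [8, 8, 6, 2]. Compare to given [8, 6, 6, 2]: they differ at index 1: given 6, correct 8, so answer: No

No. Error at index 1: given 6, correct 8.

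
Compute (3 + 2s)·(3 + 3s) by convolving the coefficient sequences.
Ascending coefficients: a = [3, 2], b = [3, 3]. c[0] = 3×3 = 9; c[1] = 3×3 + 2×3 = 15; c[2] = 2×3 = 6. Result coefficients: [9, 15, 6] → 9 + 15s + 6s^2

9 + 15s + 6s^2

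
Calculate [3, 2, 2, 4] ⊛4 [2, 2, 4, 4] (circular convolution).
Use y[k] = Σ_j x[j]·h[(k-j) mod 4]. y[0] = 3×2 + 2×4 + 2×4 + 4×2 = 30; y[1] = 3×2 + 2×2 + 2×4 + 4×4 = 34; y[2] = 3×4 + 2×2 + 2×2 + 4×4 = 36; y[3] = 3×4 + 2×4 + 2×2 + 4×2 = 32. Result: [30, 34, 36, 32]

[30, 34, 36, 32]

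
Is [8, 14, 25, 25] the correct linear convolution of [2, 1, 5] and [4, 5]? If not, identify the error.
Recompute linear convolution of [2, 1, 5] and [4, 5]: y[0] = 2×4 = 8; y[1] = 2×5 + 1×4 = 14; y[2] = 1×5 + 5×4 = 25; y[3] = 5×5 = 25 → [8, 14, 25, 25]. Given [8, 14, 25, 25] matches, so answer: Yes

Yes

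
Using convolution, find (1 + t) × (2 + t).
Ascending coefficients: a = [1, 1], b = [2, 1]. c[0] = 1×2 = 2; c[1] = 1×1 + 1×2 = 3; c[2] = 1×1 = 1. Result coefficients: [2, 3, 1] → 2 + 3t + t^2

2 + 3t + t^2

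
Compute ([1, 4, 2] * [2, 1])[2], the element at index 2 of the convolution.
Use y[k] = Σ_i a[i]·b[k-i] at k=2. y[2] = 4×1 + 2×2 = 8

8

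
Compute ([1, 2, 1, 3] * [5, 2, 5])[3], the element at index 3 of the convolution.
Use y[k] = Σ_i a[i]·b[k-i] at k=3. y[3] = 2×5 + 1×2 + 3×5 = 27

27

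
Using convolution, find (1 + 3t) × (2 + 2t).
Ascending coefficients: a = [1, 3], b = [2, 2]. c[0] = 1×2 = 2; c[1] = 1×2 + 3×2 = 8; c[2] = 3×2 = 6. Result coefficients: [2, 8, 6] → 2 + 8t + 6t^2

2 + 8t + 6t^2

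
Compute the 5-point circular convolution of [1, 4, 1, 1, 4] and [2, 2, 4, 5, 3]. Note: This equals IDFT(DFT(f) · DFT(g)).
Either evaluate y[k] = Σ_j f[j]·g[(k-j) mod 5] directly, or use IDFT(DFT(f) · DFT(g)). y[0] = 1×2 + 4×3 + 1×5 + 1×4 + 4×2 = 31; y[1] = 1×2 + 4×2 + 1×3 + 1×5 + 4×4 = 34; y[2] = 1×4 + 4×2 + 1×2 + 1×3 + 4×5 = 37; y[3] = 1×5 + 4×4 + 1×2 + 1×2 + 4×3 = 37; y[4] = 1×3 + 4×5 + 1×4 + 1×2 + 4×2 = 37. Result: [31, 34, 37, 37, 37]

[31, 34, 37, 37, 37]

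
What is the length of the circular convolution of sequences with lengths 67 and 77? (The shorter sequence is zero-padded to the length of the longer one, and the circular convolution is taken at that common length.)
Circular convolution (zero-padding the shorter input) has length max(m, n) = max(67, 77) = 77

77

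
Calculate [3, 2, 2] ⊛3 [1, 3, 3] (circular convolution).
Use y[k] = Σ_j a[j]·b[(k-j) mod 3]. y[0] = 3×1 + 2×3 + 2×3 = 15; y[1] = 3×3 + 2×1 + 2×3 = 17; y[2] = 3×3 + 2×3 + 2×1 = 17. Result: [15, 17, 17]

[15, 17, 17]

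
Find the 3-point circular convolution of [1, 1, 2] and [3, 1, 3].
Use y[k] = Σ_j s[j]·t[(k-j) mod 3]. y[0] = 1×3 + 1×3 + 2×1 = 8; y[1] = 1×1 + 1×3 + 2×3 = 10; y[2] = 1×3 + 1×1 + 2×3 = 10. Result: [8, 10, 10]

[8, 10, 10]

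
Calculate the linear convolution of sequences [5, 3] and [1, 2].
y[0] = 5×1 = 5; y[1] = 5×2 + 3×1 = 13; y[2] = 3×2 = 6

[5, 13, 6]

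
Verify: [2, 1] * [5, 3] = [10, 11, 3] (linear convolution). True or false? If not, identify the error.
Recompute linear convolution of [2, 1] and [5, 3]: y[0] = 2×5 = 10; y[1] = 2×3 + 1×5 = 11; y[2] = 1×3 = 3 → [10, 11, 3]. Given [10, 11, 3] matches, so answer: Yes

Yes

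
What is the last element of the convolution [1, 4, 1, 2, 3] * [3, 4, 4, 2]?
Use y[k] = Σ_i a[i]·b[k-i] at k=7. y[7] = 3×2 = 6

6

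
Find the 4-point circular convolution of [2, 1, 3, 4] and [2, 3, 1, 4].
Use y[k] = Σ_j f[j]·g[(k-j) mod 4]. y[0] = 2×2 + 1×4 + 3×1 + 4×3 = 23; y[1] = 2×3 + 1×2 + 3×4 + 4×1 = 24; y[2] = 2×1 + 1×3 + 3×2 + 4×4 = 27; y[3] = 2×4 + 1×1 + 3×3 + 4×2 = 26. Result: [23, 24, 27, 26]

[23, 24, 27, 26]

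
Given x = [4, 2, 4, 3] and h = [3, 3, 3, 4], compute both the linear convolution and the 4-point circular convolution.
Linear: y_lin[0] = 4×3 = 12; y_lin[1] = 4×3 + 2×3 = 18; y_lin[2] = 4×3 + 2×3 + 4×3 = 30; y_lin[3] = 4×4 + 2×3 + 4×3 + 3×3 = 43; y_lin[4] = 2×4 + 4×3 + 3×3 = 29; y_lin[5] = 4×4 + 3×3 = 25; y_lin[6] = 3×4 = 12 → [12, 18, 30, 43, 29, 25, 12]. Circular (length 4): y[0] = 4×3 + 2×4 + 4×3 + 3×3 = 41; y[1] = 4×3 + 2×3 + 4×4 + 3×3 = 43; y[2] = 4×3 + 2×3 + 4×3 + 3×4 = 42; y[3] = 4×4 + 2×3 + 4×3 + 3×3 = 43 → [41, 43, 42, 43]

Linear: [12, 18, 30, 43, 29, 25, 12], Circular: [41, 43, 42, 43]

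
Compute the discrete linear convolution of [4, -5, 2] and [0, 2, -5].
y[0] = 4×0 = 0; y[1] = 4×2 + -5×0 = 8; y[2] = 4×-5 + -5×2 + 2×0 = -30; y[3] = -5×-5 + 2×2 = 29; y[4] = 2×-5 = -10

[0, 8, -30, 29, -10]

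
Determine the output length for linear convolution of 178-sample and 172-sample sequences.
Linear/full convolution length: m + n - 1 = 178 + 172 - 1 = 349

349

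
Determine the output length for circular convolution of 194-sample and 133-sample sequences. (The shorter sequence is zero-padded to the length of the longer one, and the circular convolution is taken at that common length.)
Circular convolution (zero-padding the shorter input) has length max(m, n) = max(194, 133) = 194

194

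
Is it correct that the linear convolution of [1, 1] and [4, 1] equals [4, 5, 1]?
Recompute linear convolution of [1, 1] and [4, 1]: y[0] = 1×4 = 4; y[1] = 1×1 + 1×4 = 5; y[2] = 1×1 = 1 → [4, 5, 1]. Given [4, 5, 1] matches, so answer: Yes

Yes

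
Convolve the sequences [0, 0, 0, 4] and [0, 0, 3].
y[0] = 0×0 = 0; y[1] = 0×0 + 0×0 = 0; y[2] = 0×3 + 0×0 + 0×0 = 0; y[3] = 0×3 + 0×0 + 4×0 = 0; y[4] = 0×3 + 4×0 = 0; y[5] = 4×3 = 12

[0, 0, 0, 0, 0, 12]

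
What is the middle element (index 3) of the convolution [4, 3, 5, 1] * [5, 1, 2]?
Use y[k] = Σ_i a[i]·b[k-i] at k=3. y[3] = 3×2 + 5×1 + 1×5 = 16

16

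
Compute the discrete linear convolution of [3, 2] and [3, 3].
y[0] = 3×3 = 9; y[1] = 3×3 + 2×3 = 15; y[2] = 2×3 = 6

[9, 15, 6]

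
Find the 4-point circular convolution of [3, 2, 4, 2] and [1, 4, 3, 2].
Use y[k] = Σ_j u[j]·v[(k-j) mod 4]. y[0] = 3×1 + 2×2 + 4×3 + 2×4 = 27; y[1] = 3×4 + 2×1 + 4×2 + 2×3 = 28; y[2] = 3×3 + 2×4 + 4×1 + 2×2 = 25; y[3] = 3×2 + 2×3 + 4×4 + 2×1 = 30. Result: [27, 28, 25, 30]

[27, 28, 25, 30]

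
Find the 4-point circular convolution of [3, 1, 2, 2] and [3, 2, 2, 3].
Use y[k] = Σ_j x[j]·h[(k-j) mod 4]. y[0] = 3×3 + 1×3 + 2×2 + 2×2 = 20; y[1] = 3×2 + 1×3 + 2×3 + 2×2 = 19; y[2] = 3×2 + 1×2 + 2×3 + 2×3 = 20; y[3] = 3×3 + 1×2 + 2×2 + 2×3 = 21. Result: [20, 19, 20, 21]

[20, 19, 20, 21]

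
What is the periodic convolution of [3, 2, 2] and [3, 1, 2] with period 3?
Use y[k] = Σ_j a[j]·b[(k-j) mod 3]. y[0] = 3×3 + 2×2 + 2×1 = 15; y[1] = 3×1 + 2×3 + 2×2 = 13; y[2] = 3×2 + 2×1 + 2×3 = 14. Result: [15, 13, 14]

[15, 13, 14]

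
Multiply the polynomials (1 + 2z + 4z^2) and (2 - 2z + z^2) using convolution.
Ascending coefficients: a = [1, 2, 4], b = [2, -2, 1]. c[0] = 1×2 = 2; c[1] = 1×-2 + 2×2 = 2; c[2] = 1×1 + 2×-2 + 4×2 = 5; c[3] = 2×1 + 4×-2 = -6; c[4] = 4×1 = 4. Result coefficients: [2, 2, 5, -6, 4] → 2 + 2z + 5z^2 - 6z^3 + 4z^4

2 + 2z + 5z^2 - 6z^3 + 4z^4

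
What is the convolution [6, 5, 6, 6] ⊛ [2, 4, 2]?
y[0] = 6×2 = 12; y[1] = 6×4 + 5×2 = 34; y[2] = 6×2 + 5×4 + 6×2 = 44; y[3] = 5×2 + 6×4 + 6×2 = 46; y[4] = 6×2 + 6×4 = 36; y[5] = 6×2 = 12

[12, 34, 44, 46, 36, 12]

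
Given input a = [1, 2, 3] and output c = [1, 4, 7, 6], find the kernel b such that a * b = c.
Output length 4 = len(a) + len(b) - 1 ⇒ len(b) = 2. Solve b forward using b[k] = (c[k] - Σ_{i≥1} a[i]·b[k-i]) / a[0]: b[0] = c[0] / a[0] = 1 / 1 = 1; b[1] = (c[1] - 2×1) / a[0] = (4 - 2×1) / 1 = 2. So b = [1, 2]. Forward-check [1, 2, 3] * [1, 2]: c[0] = 1×1 = 1; c[1] = 1×2 + 2×1 = 4; c[2] = 2×2 + 3×1 = 7; c[3] = 3×2 = 6 → [1, 4, 7, 6] ✓

[1, 2]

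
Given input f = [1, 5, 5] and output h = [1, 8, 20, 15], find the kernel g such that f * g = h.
Output length 4 = len(f) + len(g) - 1 ⇒ len(g) = 2. Solve g forward using g[k] = (h[k] - Σ_{i≥1} f[i]·g[k-i]) / f[0]: g[0] = h[0] / f[0] = 1 / 1 = 1; g[1] = (h[1] - 5×1) / f[0] = (8 - 5×1) / 1 = 3. So g = [1, 3]. Forward-check [1, 5, 5] * [1, 3]: h[0] = 1×1 = 1; h[1] = 1×3 + 5×1 = 8; h[2] = 5×3 + 5×1 = 20; h[3] = 5×3 = 15 → [1, 8, 20, 15] ✓

[1, 3]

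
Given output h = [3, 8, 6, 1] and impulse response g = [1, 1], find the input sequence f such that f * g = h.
Deconvolve h=[3, 8, 6, 1] by g=[1, 1]. Since g[0]=1, solve forward: f[0] = h[0] / 1 = 3; f[1] = (h[1] - 3×1) / 1 = 5; f[2] = (h[2] - 5×1) / 1 = 1. So f = [3, 5, 1]. Check by forward convolution: h[0] = 3×1 = 3; h[1] = 3×1 + 5×1 = 8; h[2] = 5×1 + 1×1 = 6; h[3] = 1×1 = 1

[3, 5, 1]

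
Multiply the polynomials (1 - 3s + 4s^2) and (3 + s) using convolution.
Ascending coefficients: a = [1, -3, 4], b = [3, 1]. c[0] = 1×3 = 3; c[1] = 1×1 + -3×3 = -8; c[2] = -3×1 + 4×3 = 9; c[3] = 4×1 = 4. Result coefficients: [3, -8, 9, 4] → 3 - 8s + 9s^2 + 4s^3

3 - 8s + 9s^2 + 4s^3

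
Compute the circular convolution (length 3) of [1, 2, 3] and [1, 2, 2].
Use y[k] = Σ_j a[j]·b[(k-j) mod 3]. y[0] = 1×1 + 2×2 + 3×2 = 11; y[1] = 1×2 + 2×1 + 3×2 = 10; y[2] = 1×2 + 2×2 + 3×1 = 9. Result: [11, 10, 9]

[11, 10, 9]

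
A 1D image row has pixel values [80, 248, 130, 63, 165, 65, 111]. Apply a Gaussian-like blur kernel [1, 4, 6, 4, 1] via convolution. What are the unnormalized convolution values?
Convolve image row [80, 248, 130, 63, 165, 65, 111] with kernel [1, 4, 6, 4, 1]: y[0] = 80×1 = 80; y[1] = 80×4 + 248×1 = 568; y[2] = 80×6 + 248×4 + 130×1 = 1602; y[3] = 80×4 + 248×6 + 130×4 + 63×1 = 2391; y[4] = 80×1 + 248×4 + 130×6 + 63×4 + 165×1 = 2269; y[5] = 248×1 + 130×4 + 63×6 + 165×4 + 65×1 = 1871; y[6] = 130×1 + 63×4 + 165×6 + 65×4 + 111×1 = 1743; y[7] = 63×1 + 165×4 + 65×6 + 111×4 = 1557; y[8] = 165×1 + 65×4 + 111×6 = 1091; y[9] = 65×1 + 111×4 = 509; y[10] = 111×1 = 111 → [80, 568, 1602, 2391, 2269, 1871, 1743, 1557, 1091, 509, 111]. Normalization factor = sum(kernel) = 16.

[80, 568, 1602, 2391, 2269, 1871, 1743, 1557, 1091, 509, 111]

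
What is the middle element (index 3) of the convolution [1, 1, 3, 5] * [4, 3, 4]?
Use y[k] = Σ_i a[i]·b[k-i] at k=3. y[3] = 1×4 + 3×3 + 5×4 = 33

33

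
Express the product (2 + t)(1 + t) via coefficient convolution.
Ascending coefficients: a = [2, 1], b = [1, 1]. c[0] = 2×1 = 2; c[1] = 2×1 + 1×1 = 3; c[2] = 1×1 = 1. Result coefficients: [2, 3, 1] → 2 + 3t + t^2

2 + 3t + t^2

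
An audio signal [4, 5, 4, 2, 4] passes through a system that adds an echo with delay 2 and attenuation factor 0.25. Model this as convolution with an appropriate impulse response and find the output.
Direct-path + delayed-attenuated-path model → impulse response h = [1, 0, 0.25] (1 at lag 0, 0.25 at lag 2). Output y[n] = x[n] + 0.25·x[n - 2] (with x[n] = 0 outside 0..4): y[0] = 4 + 0.25×0 = 4; y[1] = 5 + 0.25×0 = 5; y[2] = 4 + 0.25×4 = 5.0; y[3] = 2 + 0.25×5 = 3.25; y[4] = 4 + 0.25×4 = 5.0; y[5] = 0 + 0.25×2 = 0.5; y[6] = 0 + 0.25×4 = 1.0. So y = [4, 5, 5.0, 3.25, 5.0, 0.5, 1.0]

[4, 5, 5.0, 3.25, 5.0, 0.5, 1.0]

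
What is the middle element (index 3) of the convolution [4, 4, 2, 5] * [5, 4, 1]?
Use y[k] = Σ_i a[i]·b[k-i] at k=3. y[3] = 4×1 + 2×4 + 5×5 = 37

37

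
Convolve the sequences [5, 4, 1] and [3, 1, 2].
y[0] = 5×3 = 15; y[1] = 5×1 + 4×3 = 17; y[2] = 5×2 + 4×1 + 1×3 = 17; y[3] = 4×2 + 1×1 = 9; y[4] = 1×2 = 2

[15, 17, 17, 9, 2]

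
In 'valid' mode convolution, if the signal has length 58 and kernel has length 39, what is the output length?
'Valid' mode counts only positions where the kernel fully overlaps the signal: m - n + 1 = 58 - 39 + 1 = 20

20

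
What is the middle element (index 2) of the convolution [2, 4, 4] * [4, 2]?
Use y[k] = Σ_i a[i]·b[k-i] at k=2. y[2] = 4×2 + 4×4 = 24

24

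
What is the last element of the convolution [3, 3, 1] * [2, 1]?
Use y[k] = Σ_i a[i]·b[k-i] at k=3. y[3] = 1×1 = 1

1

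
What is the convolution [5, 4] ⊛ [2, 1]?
y[0] = 5×2 = 10; y[1] = 5×1 + 4×2 = 13; y[2] = 4×1 = 4

[10, 13, 4]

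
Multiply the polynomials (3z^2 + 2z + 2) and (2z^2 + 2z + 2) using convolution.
Ascending coefficients: a = [2, 2, 3], b = [2, 2, 2]. c[0] = 2×2 = 4; c[1] = 2×2 + 2×2 = 8; c[2] = 2×2 + 2×2 + 3×2 = 14; c[3] = 2×2 + 3×2 = 10; c[4] = 3×2 = 6. Result coefficients: [4, 8, 14, 10, 6] → 6z^4 + 10z^3 + 14z^2 + 8z + 4

6z^4 + 10z^3 + 14z^2 + 8z + 4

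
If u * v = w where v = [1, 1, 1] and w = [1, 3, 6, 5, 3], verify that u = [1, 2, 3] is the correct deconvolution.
Forward-compute [1, 2, 3] * [1, 1, 1]: w[0] = 1×1 = 1; w[1] = 1×1 + 2×1 = 3; w[2] = 1×1 + 2×1 + 3×1 = 6; w[3] = 2×1 + 3×1 = 5; w[4] = 3×1 = 3 → [1, 3, 6, 5, 3]. Matches given w = [1, 3, 6, 5, 3], so verified.

Verified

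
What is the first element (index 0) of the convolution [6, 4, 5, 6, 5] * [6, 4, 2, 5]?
Use y[k] = Σ_i a[i]·b[k-i] at k=0. y[0] = 6×6 = 36

36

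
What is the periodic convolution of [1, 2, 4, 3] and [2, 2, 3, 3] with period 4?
Use y[k] = Σ_j u[j]·v[(k-j) mod 4]. y[0] = 1×2 + 2×3 + 4×3 + 3×2 = 26; y[1] = 1×2 + 2×2 + 4×3 + 3×3 = 27; y[2] = 1×3 + 2×2 + 4×2 + 3×3 = 24; y[3] = 1×3 + 2×3 + 4×2 + 3×2 = 23. Result: [26, 27, 24, 23]

[26, 27, 24, 23]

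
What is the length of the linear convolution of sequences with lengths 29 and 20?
Linear/full convolution length: m + n - 1 = 29 + 20 - 1 = 48

48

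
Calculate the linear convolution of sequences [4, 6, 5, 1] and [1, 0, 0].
y[0] = 4×1 = 4; y[1] = 4×0 + 6×1 = 6; y[2] = 4×0 + 6×0 + 5×1 = 5; y[3] = 6×0 + 5×0 + 1×1 = 1; y[4] = 5×0 + 1×0 = 0; y[5] = 1×0 = 0

[4, 6, 5, 1, 0, 0]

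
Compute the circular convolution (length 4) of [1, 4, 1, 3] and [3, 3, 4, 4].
Use y[k] = Σ_j a[j]·b[(k-j) mod 4]. y[0] = 1×3 + 4×4 + 1×4 + 3×3 = 32; y[1] = 1×3 + 4×3 + 1×4 + 3×4 = 31; y[2] = 1×4 + 4×3 + 1×3 + 3×4 = 31; y[3] = 1×4 + 4×4 + 1×3 + 3×3 = 32. Result: [32, 31, 31, 32]

[32, 31, 31, 32]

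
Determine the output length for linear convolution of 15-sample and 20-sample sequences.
Linear/full convolution length: m + n - 1 = 15 + 20 - 1 = 34

34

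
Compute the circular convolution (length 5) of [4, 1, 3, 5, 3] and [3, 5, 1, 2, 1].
Use y[k] = Σ_j x[j]·h[(k-j) mod 5]. y[0] = 4×3 + 1×1 + 3×2 + 5×1 + 3×5 = 39; y[1] = 4×5 + 1×3 + 3×1 + 5×2 + 3×1 = 39; y[2] = 4×1 + 1×5 + 3×3 + 5×1 + 3×2 = 29; y[3] = 4×2 + 1×1 + 3×5 + 5×3 + 3×1 = 42; y[4] = 4×1 + 1×2 + 3×1 + 5×5 + 3×3 = 43. Result: [39, 39, 29, 42, 43]

[39, 39, 29, 42, 43]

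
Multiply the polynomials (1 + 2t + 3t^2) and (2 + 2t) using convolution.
Ascending coefficients: a = [1, 2, 3], b = [2, 2]. c[0] = 1×2 = 2; c[1] = 1×2 + 2×2 = 6; c[2] = 2×2 + 3×2 = 10; c[3] = 3×2 = 6. Result coefficients: [2, 6, 10, 6] → 2 + 6t + 10t^2 + 6t^3

2 + 6t + 10t^2 + 6t^3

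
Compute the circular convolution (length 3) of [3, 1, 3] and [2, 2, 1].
Use y[k] = Σ_j x[j]·h[(k-j) mod 3]. y[0] = 3×2 + 1×1 + 3×2 = 13; y[1] = 3×2 + 1×2 + 3×1 = 11; y[2] = 3×1 + 1×2 + 3×2 = 11. Result: [13, 11, 11]

[13, 11, 11]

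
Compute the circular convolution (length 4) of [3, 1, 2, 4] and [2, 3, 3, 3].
Use y[k] = Σ_j f[j]·g[(k-j) mod 4]. y[0] = 3×2 + 1×3 + 2×3 + 4×3 = 27; y[1] = 3×3 + 1×2 + 2×3 + 4×3 = 29; y[2] = 3×3 + 1×3 + 2×2 + 4×3 = 28; y[3] = 3×3 + 1×3 + 2×3 + 4×2 = 26. Result: [27, 29, 28, 26]

[27, 29, 28, 26]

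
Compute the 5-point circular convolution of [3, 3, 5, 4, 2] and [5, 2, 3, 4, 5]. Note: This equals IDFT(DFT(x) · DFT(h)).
Either evaluate y[k] = Σ_j x[j]·h[(k-j) mod 5] directly, or use IDFT(DFT(x) · DFT(h)). y[0] = 3×5 + 3×5 + 5×4 + 4×3 + 2×2 = 66; y[1] = 3×2 + 3×5 + 5×5 + 4×4 + 2×3 = 68; y[2] = 3×3 + 3×2 + 5×5 + 4×5 + 2×4 = 68; y[3] = 3×4 + 3×3 + 5×2 + 4×5 + 2×5 = 61; y[4] = 3×5 + 3×4 + 5×3 + 4×2 + 2×5 = 60. Result: [66, 68, 68, 61, 60]

[66, 68, 68, 61, 60]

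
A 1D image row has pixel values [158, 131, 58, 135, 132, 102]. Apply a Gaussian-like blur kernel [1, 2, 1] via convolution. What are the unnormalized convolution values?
Convolve image row [158, 131, 58, 135, 132, 102] with kernel [1, 2, 1]: y[0] = 158×1 = 158; y[1] = 158×2 + 131×1 = 447; y[2] = 158×1 + 131×2 + 58×1 = 478; y[3] = 131×1 + 58×2 + 135×1 = 382; y[4] = 58×1 + 135×2 + 132×1 = 460; y[5] = 135×1 + 132×2 + 102×1 = 501; y[6] = 132×1 + 102×2 = 336; y[7] = 102×1 = 102 → [158, 447, 478, 382, 460, 501, 336, 102]. Normalization factor = sum(kernel) = 4.

[158, 447, 478, 382, 460, 501, 336, 102]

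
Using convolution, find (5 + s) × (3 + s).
Ascending coefficients: a = [5, 1], b = [3, 1]. c[0] = 5×3 = 15; c[1] = 5×1 + 1×3 = 8; c[2] = 1×1 = 1. Result coefficients: [15, 8, 1] → 15 + 8s + s^2

15 + 8s + s^2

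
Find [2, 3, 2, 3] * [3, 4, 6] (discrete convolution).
y[0] = 2×3 = 6; y[1] = 2×4 + 3×3 = 17; y[2] = 2×6 + 3×4 + 2×3 = 30; y[3] = 3×6 + 2×4 + 3×3 = 35; y[4] = 2×6 + 3×4 = 24; y[5] = 3×6 = 18

[6, 17, 30, 35, 24, 18]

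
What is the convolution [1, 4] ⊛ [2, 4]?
y[0] = 1×2 = 2; y[1] = 1×4 + 4×2 = 12; y[2] = 4×4 = 16

[2, 12, 16]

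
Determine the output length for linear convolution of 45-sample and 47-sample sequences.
Linear/full convolution length: m + n - 1 = 45 + 47 - 1 = 91

91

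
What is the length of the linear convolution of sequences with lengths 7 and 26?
Linear/full convolution length: m + n - 1 = 7 + 26 - 1 = 32

32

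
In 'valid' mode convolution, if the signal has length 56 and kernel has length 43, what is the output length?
'Valid' mode counts only positions where the kernel fully overlaps the signal: m - n + 1 = 56 - 43 + 1 = 14

14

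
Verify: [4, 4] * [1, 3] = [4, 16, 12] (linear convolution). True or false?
Recompute linear convolution of [4, 4] and [1, 3]: y[0] = 4×1 = 4; y[1] = 4×3 + 4×1 = 16; y[2] = 4×3 = 12 → [4, 16, 12]. Given [4, 16, 12] matches, so answer: Yes

Yes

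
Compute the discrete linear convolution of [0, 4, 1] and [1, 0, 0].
y[0] = 0×1 = 0; y[1] = 0×0 + 4×1 = 4; y[2] = 0×0 + 4×0 + 1×1 = 1; y[3] = 4×0 + 1×0 = 0; y[4] = 1×0 = 0

[0, 4, 1, 0, 0]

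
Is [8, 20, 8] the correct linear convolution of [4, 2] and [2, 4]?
Recompute linear convolution of [4, 2] and [2, 4]: y[0] = 4×2 = 8; y[1] = 4×4 + 2×2 = 20; y[2] = 2×4 = 8 → [8, 20, 8]. Given [8, 20, 8] matches, so answer: Yes

Yes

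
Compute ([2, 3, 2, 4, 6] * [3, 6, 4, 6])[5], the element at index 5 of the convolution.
Use y[k] = Σ_i a[i]·b[k-i] at k=5. y[5] = 2×6 + 4×4 + 6×6 = 64

64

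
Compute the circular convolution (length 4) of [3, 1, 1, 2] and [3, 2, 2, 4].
Use y[k] = Σ_j x[j]·h[(k-j) mod 4]. y[0] = 3×3 + 1×4 + 1×2 + 2×2 = 19; y[1] = 3×2 + 1×3 + 1×4 + 2×2 = 17; y[2] = 3×2 + 1×2 + 1×3 + 2×4 = 19; y[3] = 3×4 + 1×2 + 1×2 + 2×3 = 22. Result: [19, 17, 19, 22]

[19, 17, 19, 22]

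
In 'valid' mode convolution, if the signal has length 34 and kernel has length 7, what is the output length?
'Valid' mode counts only positions where the kernel fully overlaps the signal: m - n + 1 = 34 - 7 + 1 = 28

28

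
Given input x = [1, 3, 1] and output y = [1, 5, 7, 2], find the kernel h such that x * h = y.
Output length 4 = len(x) + len(h) - 1 ⇒ len(h) = 2. Solve h forward using h[k] = (y[k] - Σ_{i≥1} x[i]·h[k-i]) / x[0]: h[0] = y[0] / x[0] = 1 / 1 = 1; h[1] = (y[1] - 3×1) / x[0] = (5 - 3×1) / 1 = 2. So h = [1, 2]. Forward-check [1, 3, 1] * [1, 2]: y[0] = 1×1 = 1; y[1] = 1×2 + 3×1 = 5; y[2] = 3×2 + 1×1 = 7; y[3] = 1×2 = 2 → [1, 5, 7, 2] ✓

[1, 2]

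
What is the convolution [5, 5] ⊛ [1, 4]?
y[0] = 5×1 = 5; y[1] = 5×4 + 5×1 = 25; y[2] = 5×4 = 20

[5, 25, 20]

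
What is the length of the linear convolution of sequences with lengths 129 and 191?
Linear/full convolution length: m + n - 1 = 129 + 191 - 1 = 319

319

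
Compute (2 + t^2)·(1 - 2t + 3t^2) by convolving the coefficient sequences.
Ascending coefficients: a = [2, 0, 1], b = [1, -2, 3]. c[0] = 2×1 = 2; c[1] = 2×-2 + 0×1 = -4; c[2] = 2×3 + 0×-2 + 1×1 = 7; c[3] = 0×3 + 1×-2 = -2; c[4] = 1×3 = 3. Result coefficients: [2, -4, 7, -2, 3] → 2 - 4t + 7t^2 - 2t^3 + 3t^4

2 - 4t + 7t^2 - 2t^3 + 3t^4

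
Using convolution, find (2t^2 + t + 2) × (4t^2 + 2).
Ascending coefficients: a = [2, 1, 2], b = [2, 0, 4]. c[0] = 2×2 = 4; c[1] = 2×0 + 1×2 = 2; c[2] = 2×4 + 1×0 + 2×2 = 12; c[3] = 1×4 + 2×0 = 4; c[4] = 2×4 = 8. Result coefficients: [4, 2, 12, 4, 8] → 8t^4 + 4t^3 + 12t^2 + 2t + 4

8t^4 + 4t^3 + 12t^2 + 2t + 4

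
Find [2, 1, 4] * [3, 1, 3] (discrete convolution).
y[0] = 2×3 = 6; y[1] = 2×1 + 1×3 = 5; y[2] = 2×3 + 1×1 + 4×3 = 19; y[3] = 1×3 + 4×1 = 7; y[4] = 4×3 = 12

[6, 5, 19, 7, 12]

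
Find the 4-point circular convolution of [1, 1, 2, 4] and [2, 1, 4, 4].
Use y[k] = Σ_j a[j]·b[(k-j) mod 4]. y[0] = 1×2 + 1×4 + 2×4 + 4×1 = 18; y[1] = 1×1 + 1×2 + 2×4 + 4×4 = 27; y[2] = 1×4 + 1×1 + 2×2 + 4×4 = 25; y[3] = 1×4 + 1×4 + 2×1 + 4×2 = 18. Result: [18, 27, 25, 18]

[18, 27, 25, 18]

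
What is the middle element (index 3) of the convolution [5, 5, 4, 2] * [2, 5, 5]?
Use y[k] = Σ_i a[i]·b[k-i] at k=3. y[3] = 5×5 + 4×5 + 2×2 = 49

49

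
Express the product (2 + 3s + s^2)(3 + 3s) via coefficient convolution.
Ascending coefficients: a = [2, 3, 1], b = [3, 3]. c[0] = 2×3 = 6; c[1] = 2×3 + 3×3 = 15; c[2] = 3×3 + 1×3 = 12; c[3] = 1×3 = 3. Result coefficients: [6, 15, 12, 3] → 6 + 15s + 12s^2 + 3s^3

6 + 15s + 12s^2 + 3s^3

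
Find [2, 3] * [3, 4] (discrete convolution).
y[0] = 2×3 = 6; y[1] = 2×4 + 3×3 = 17; y[2] = 3×4 = 12

[6, 17, 12]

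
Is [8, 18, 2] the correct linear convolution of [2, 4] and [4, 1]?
Recompute linear convolution of [2, 4] and [4, 1]: y[0] = 2×4 = 8; y[1] = 2×1 + 4×4 = 18; y[2] = 4×1 = 4 → [8, 18, 4]. Compare to given [8, 18, 2]: they differ at index 2: given 2, correct 4, so answer: No

No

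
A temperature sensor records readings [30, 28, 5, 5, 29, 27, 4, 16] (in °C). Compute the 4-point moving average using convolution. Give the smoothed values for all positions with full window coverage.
4-point moving average kernel = [1, 1, 1, 1]. Apply in 'valid' mode (full window coverage): avg[0] = (30 + 28 + 5 + 5) / 4 = 17.0; avg[1] = (28 + 5 + 5 + 29) / 4 = 16.75; avg[2] = (5 + 5 + 29 + 27) / 4 = 16.5; avg[3] = (5 + 29 + 27 + 4) / 4 = 16.25; avg[4] = (29 + 27 + 4 + 16) / 4 = 19.0. Smoothed values: [17.0, 16.75, 16.5, 16.25, 19.0]

[17.0, 16.75, 16.5, 16.25, 19.0]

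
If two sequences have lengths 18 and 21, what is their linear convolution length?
Linear/full convolution length: m + n - 1 = 18 + 21 - 1 = 38

38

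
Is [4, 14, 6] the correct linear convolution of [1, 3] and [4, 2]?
Recompute linear convolution of [1, 3] and [4, 2]: y[0] = 1×4 = 4; y[1] = 1×2 + 3×4 = 14; y[2] = 3×2 = 6 → [4, 14, 6]. Given [4, 14, 6] matches, so answer: Yes

Yes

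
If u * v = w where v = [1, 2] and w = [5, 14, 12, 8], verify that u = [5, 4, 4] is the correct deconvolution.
Forward-compute [5, 4, 4] * [1, 2]: w[0] = 5×1 = 5; w[1] = 5×2 + 4×1 = 14; w[2] = 4×2 + 4×1 = 12; w[3] = 4×2 = 8 → [5, 14, 12, 8]. Matches given w = [5, 14, 12, 8], so verified.

Verified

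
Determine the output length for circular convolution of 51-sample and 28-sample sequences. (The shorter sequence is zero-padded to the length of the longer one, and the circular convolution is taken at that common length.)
Circular convolution (zero-padding the shorter input) has length max(m, n) = max(51, 28) = 51

51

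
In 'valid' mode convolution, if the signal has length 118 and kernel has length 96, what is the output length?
'Valid' mode counts only positions where the kernel fully overlaps the signal: m - n + 1 = 118 - 96 + 1 = 23

23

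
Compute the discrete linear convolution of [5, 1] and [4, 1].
y[0] = 5×4 = 20; y[1] = 5×1 + 1×4 = 9; y[2] = 1×1 = 1

[20, 9, 1]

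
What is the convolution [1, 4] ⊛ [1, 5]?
y[0] = 1×1 = 1; y[1] = 1×5 + 4×1 = 9; y[2] = 4×5 = 20

[1, 9, 20]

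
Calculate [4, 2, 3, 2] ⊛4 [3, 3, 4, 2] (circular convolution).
Use y[k] = Σ_j a[j]·b[(k-j) mod 4]. y[0] = 4×3 + 2×2 + 3×4 + 2×3 = 34; y[1] = 4×3 + 2×3 + 3×2 + 2×4 = 32; y[2] = 4×4 + 2×3 + 3×3 + 2×2 = 35; y[3] = 4×2 + 2×4 + 3×3 + 2×3 = 31. Result: [34, 32, 35, 31]

[34, 32, 35, 31]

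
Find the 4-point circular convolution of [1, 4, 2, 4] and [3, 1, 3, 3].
Use y[k] = Σ_j x[j]·h[(k-j) mod 4]. y[0] = 1×3 + 4×3 + 2×3 + 4×1 = 25; y[1] = 1×1 + 4×3 + 2×3 + 4×3 = 31; y[2] = 1×3 + 4×1 + 2×3 + 4×3 = 25; y[3] = 1×3 + 4×3 + 2×1 + 4×3 = 29. Result: [25, 31, 25, 29]

[25, 31, 25, 29]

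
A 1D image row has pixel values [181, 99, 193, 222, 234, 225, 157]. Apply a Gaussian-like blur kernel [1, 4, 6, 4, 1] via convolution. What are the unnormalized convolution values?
Convolve image row [181, 99, 193, 222, 234, 225, 157] with kernel [1, 4, 6, 4, 1]: y[0] = 181×1 = 181; y[1] = 181×4 + 99×1 = 823; y[2] = 181×6 + 99×4 + 193×1 = 1675; y[3] = 181×4 + 99×6 + 193×4 + 222×1 = 2312; y[4] = 181×1 + 99×4 + 193×6 + 222×4 + 234×1 = 2857; y[5] = 99×1 + 193×4 + 222×6 + 234×4 + 225×1 = 3364; y[6] = 193×1 + 222×4 + 234×6 + 225×4 + 157×1 = 3542; y[7] = 222×1 + 234×4 + 225×6 + 157×4 = 3136; y[8] = 234×1 + 225×4 + 157×6 = 2076; y[9] = 225×1 + 157×4 = 853; y[10] = 157×1 = 157 → [181, 823, 1675, 2312, 2857, 3364, 3542, 3136, 2076, 853, 157]. Normalization factor = sum(kernel) = 16.

[181, 823, 1675, 2312, 2857, 3364, 3542, 3136, 2076, 853, 157]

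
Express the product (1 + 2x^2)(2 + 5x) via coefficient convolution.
Ascending coefficients: a = [1, 0, 2], b = [2, 5]. c[0] = 1×2 = 2; c[1] = 1×5 + 0×2 = 5; c[2] = 0×5 + 2×2 = 4; c[3] = 2×5 = 10. Result coefficients: [2, 5, 4, 10] → 2 + 5x + 4x^2 + 10x^3

2 + 5x + 4x^2 + 10x^3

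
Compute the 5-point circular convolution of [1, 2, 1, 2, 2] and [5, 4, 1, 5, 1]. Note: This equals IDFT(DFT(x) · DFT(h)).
Either evaluate y[k] = Σ_j x[j]·h[(k-j) mod 5] directly, or use IDFT(DFT(x) · DFT(h)). y[0] = 1×5 + 2×1 + 1×5 + 2×1 + 2×4 = 22; y[1] = 1×4 + 2×5 + 1×1 + 2×5 + 2×1 = 27; y[2] = 1×1 + 2×4 + 1×5 + 2×1 + 2×5 = 26; y[3] = 1×5 + 2×1 + 1×4 + 2×5 + 2×1 = 23; y[4] = 1×1 + 2×5 + 1×1 + 2×4 + 2×5 = 30. Result: [22, 27, 26, 23, 30]

[22, 27, 26, 23, 30]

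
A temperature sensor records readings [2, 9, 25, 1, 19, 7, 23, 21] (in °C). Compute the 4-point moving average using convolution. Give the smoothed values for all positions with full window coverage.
4-point moving average kernel = [1, 1, 1, 1]. Apply in 'valid' mode (full window coverage): avg[0] = (2 + 9 + 25 + 1) / 4 = 9.25; avg[1] = (9 + 25 + 1 + 19) / 4 = 13.5; avg[2] = (25 + 1 + 19 + 7) / 4 = 13.0; avg[3] = (1 + 19 + 7 + 23) / 4 = 12.5; avg[4] = (19 + 7 + 23 + 21) / 4 = 17.5. Smoothed values: [9.25, 13.5, 13.0, 12.5, 17.5]

[9.25, 13.5, 13.0, 12.5, 17.5]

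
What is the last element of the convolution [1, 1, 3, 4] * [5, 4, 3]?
Use y[k] = Σ_i a[i]·b[k-i] at k=5. y[5] = 4×3 = 12

12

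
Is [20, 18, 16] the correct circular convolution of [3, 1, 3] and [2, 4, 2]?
Recompute circular convolution of [3, 1, 3] and [2, 4, 2]: y[0] = 3×2 + 1×2 + 3×4 = 20; y[1] = 3×4 + 1×2 + 3×2 = 20; y[2] = 3×2 + 1×4 + 3×2 = 16 → [20, 20, 16]. Compare to given [20, 18, 16]: they differ at index 1: given 18, correct 20, so answer: No

No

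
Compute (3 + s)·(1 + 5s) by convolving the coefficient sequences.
Ascending coefficients: a = [3, 1], b = [1, 5]. c[0] = 3×1 = 3; c[1] = 3×5 + 1×1 = 16; c[2] = 1×5 = 5. Result coefficients: [3, 16, 5] → 3 + 16s + 5s^2

3 + 16s + 5s^2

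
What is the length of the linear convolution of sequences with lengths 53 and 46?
Linear/full convolution length: m + n - 1 = 53 + 46 - 1 = 98

98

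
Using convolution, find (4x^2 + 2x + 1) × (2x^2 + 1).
Ascending coefficients: a = [1, 2, 4], b = [1, 0, 2]. c[0] = 1×1 = 1; c[1] = 1×0 + 2×1 = 2; c[2] = 1×2 + 2×0 + 4×1 = 6; c[3] = 2×2 + 4×0 = 4; c[4] = 4×2 = 8. Result coefficients: [1, 2, 6, 4, 8] → 8x^4 + 4x^3 + 6x^2 + 2x + 1

8x^4 + 4x^3 + 6x^2 + 2x + 1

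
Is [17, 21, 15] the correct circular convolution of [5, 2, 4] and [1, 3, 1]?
Recompute circular convolution of [5, 2, 4] and [1, 3, 1]: y[0] = 5×1 + 2×1 + 4×3 = 19; y[1] = 5×3 + 2×1 + 4×1 = 21; y[2] = 5×1 + 2×3 + 4×1 = 15 → [19, 21, 15]. Compare to given [17, 21, 15]: they differ at index 0: given 17, correct 19, so answer: No

No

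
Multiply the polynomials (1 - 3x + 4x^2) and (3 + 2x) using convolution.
Ascending coefficients: a = [1, -3, 4], b = [3, 2]. c[0] = 1×3 = 3; c[1] = 1×2 + -3×3 = -7; c[2] = -3×2 + 4×3 = 6; c[3] = 4×2 = 8. Result coefficients: [3, -7, 6, 8] → 3 - 7x + 6x^2 + 8x^3

3 - 7x + 6x^2 + 8x^3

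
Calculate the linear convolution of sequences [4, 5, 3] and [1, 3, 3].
y[0] = 4×1 = 4; y[1] = 4×3 + 5×1 = 17; y[2] = 4×3 + 5×3 + 3×1 = 30; y[3] = 5×3 + 3×3 = 24; y[4] = 3×3 = 9

[4, 17, 30, 24, 9]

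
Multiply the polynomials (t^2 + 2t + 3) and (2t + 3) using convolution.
Ascending coefficients: a = [3, 2, 1], b = [3, 2]. c[0] = 3×3 = 9; c[1] = 3×2 + 2×3 = 12; c[2] = 2×2 + 1×3 = 7; c[3] = 1×2 = 2. Result coefficients: [9, 12, 7, 2] → 2t^3 + 7t^2 + 12t + 9

2t^3 + 7t^2 + 12t + 9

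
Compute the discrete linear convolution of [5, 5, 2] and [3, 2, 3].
y[0] = 5×3 = 15; y[1] = 5×2 + 5×3 = 25; y[2] = 5×3 + 5×2 + 2×3 = 31; y[3] = 5×3 + 2×2 = 19; y[4] = 2×3 = 6

[15, 25, 31, 19, 6]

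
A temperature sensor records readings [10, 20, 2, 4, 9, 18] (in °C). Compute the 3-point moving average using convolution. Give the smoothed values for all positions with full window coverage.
3-point moving average kernel = [1, 1, 1]. Apply in 'valid' mode (full window coverage): avg[0] = (10 + 20 + 2) / 3 = 10.67; avg[1] = (20 + 2 + 4) / 3 = 8.67; avg[2] = (2 + 4 + 9) / 3 = 5.0; avg[3] = (4 + 9 + 18) / 3 = 10.33. Smoothed values: [10.67, 8.67, 5.0, 10.33]

[10.67, 8.67, 5.0, 10.33]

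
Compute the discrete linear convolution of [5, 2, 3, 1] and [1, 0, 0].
y[0] = 5×1 = 5; y[1] = 5×0 + 2×1 = 2; y[2] = 5×0 + 2×0 + 3×1 = 3; y[3] = 2×0 + 3×0 + 1×1 = 1; y[4] = 3×0 + 1×0 = 0; y[5] = 1×0 = 0

[5, 2, 3, 1, 0, 0]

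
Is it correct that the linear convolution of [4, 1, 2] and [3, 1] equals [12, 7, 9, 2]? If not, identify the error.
Recompute linear convolution of [4, 1, 2] and [3, 1]: y[0] = 4×3 = 12; y[1] = 4×1 + 1×3 = 7; y[2] = 1×1 + 2×3 = 7; y[3] = 2×1 = 2 → [12, 7, 7, 2]. Compare to given [12, 7, 9, 2]: they differ at index 2: given 9, correct 7, so answer: No

No. Error at index 2: given 9, correct 7.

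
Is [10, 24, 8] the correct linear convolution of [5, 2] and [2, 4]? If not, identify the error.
Recompute linear convolution of [5, 2] and [2, 4]: y[0] = 5×2 = 10; y[1] = 5×4 + 2×2 = 24; y[2] = 2×4 = 8 → [10, 24, 8]. Given [10, 24, 8] matches, so answer: Yes

Yes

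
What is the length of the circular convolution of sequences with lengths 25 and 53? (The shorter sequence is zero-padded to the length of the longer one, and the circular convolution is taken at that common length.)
Circular convolution (zero-padding the shorter input) has length max(m, n) = max(25, 53) = 53

53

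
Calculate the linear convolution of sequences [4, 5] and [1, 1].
y[0] = 4×1 = 4; y[1] = 4×1 + 5×1 = 9; y[2] = 5×1 = 5

[4, 9, 5]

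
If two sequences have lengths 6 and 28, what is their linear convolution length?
Linear/full convolution length: m + n - 1 = 6 + 28 - 1 = 33

33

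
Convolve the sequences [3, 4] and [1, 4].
y[0] = 3×1 = 3; y[1] = 3×4 + 4×1 = 16; y[2] = 4×4 = 16

[3, 16, 16]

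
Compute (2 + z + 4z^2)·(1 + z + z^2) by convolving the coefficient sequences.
Ascending coefficients: a = [2, 1, 4], b = [1, 1, 1]. c[0] = 2×1 = 2; c[1] = 2×1 + 1×1 = 3; c[2] = 2×1 + 1×1 + 4×1 = 7; c[3] = 1×1 + 4×1 = 5; c[4] = 4×1 = 4. Result coefficients: [2, 3, 7, 5, 4] → 2 + 3z + 7z^2 + 5z^3 + 4z^4

2 + 3z + 7z^2 + 5z^3 + 4z^4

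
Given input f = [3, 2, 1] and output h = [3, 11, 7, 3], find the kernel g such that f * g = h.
Output length 4 = len(f) + len(g) - 1 ⇒ len(g) = 2. Solve g forward using g[k] = (h[k] - Σ_{i≥1} f[i]·g[k-i]) / f[0]: g[0] = h[0] / f[0] = 3 / 3 = 1; g[1] = (h[1] - 2×1) / f[0] = (11 - 2×1) / 3 = 3. So g = [1, 3]. Forward-check [3, 2, 1] * [1, 3]: h[0] = 3×1 = 3; h[1] = 3×3 + 2×1 = 11; h[2] = 2×3 + 1×1 = 7; h[3] = 1×3 = 3 → [3, 11, 7, 3] ✓

[1, 3]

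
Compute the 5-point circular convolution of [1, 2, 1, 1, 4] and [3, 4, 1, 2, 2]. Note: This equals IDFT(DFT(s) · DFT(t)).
Either evaluate y[k] = Σ_j s[j]·t[(k-j) mod 5] directly, or use IDFT(DFT(s) · DFT(t)). y[0] = 1×3 + 2×2 + 1×2 + 1×1 + 4×4 = 26; y[1] = 1×4 + 2×3 + 1×2 + 1×2 + 4×1 = 18; y[2] = 1×1 + 2×4 + 1×3 + 1×2 + 4×2 = 22; y[3] = 1×2 + 2×1 + 1×4 + 1×3 + 4×2 = 19; y[4] = 1×2 + 2×2 + 1×1 + 1×4 + 4×3 = 23. Result: [26, 18, 22, 19, 23]

[26, 18, 22, 19, 23]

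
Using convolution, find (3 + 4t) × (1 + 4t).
Ascending coefficients: a = [3, 4], b = [1, 4]. c[0] = 3×1 = 3; c[1] = 3×4 + 4×1 = 16; c[2] = 4×4 = 16. Result coefficients: [3, 16, 16] → 3 + 16t + 16t^2

3 + 16t + 16t^2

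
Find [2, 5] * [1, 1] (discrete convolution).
y[0] = 2×1 = 2; y[1] = 2×1 + 5×1 = 7; y[2] = 5×1 = 5

[2, 7, 5]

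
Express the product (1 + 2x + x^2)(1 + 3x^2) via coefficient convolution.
Ascending coefficients: a = [1, 2, 1], b = [1, 0, 3]. c[0] = 1×1 = 1; c[1] = 1×0 + 2×1 = 2; c[2] = 1×3 + 2×0 + 1×1 = 4; c[3] = 2×3 + 1×0 = 6; c[4] = 1×3 = 3. Result coefficients: [1, 2, 4, 6, 3] → 1 + 2x + 4x^2 + 6x^3 + 3x^4

1 + 2x + 4x^2 + 6x^3 + 3x^4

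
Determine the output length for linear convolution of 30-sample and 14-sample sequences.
Linear/full convolution length: m + n - 1 = 30 + 14 - 1 = 43

43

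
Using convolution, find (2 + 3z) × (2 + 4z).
Ascending coefficients: a = [2, 3], b = [2, 4]. c[0] = 2×2 = 4; c[1] = 2×4 + 3×2 = 14; c[2] = 3×4 = 12. Result coefficients: [4, 14, 12] → 4 + 14z + 12z^2

4 + 14z + 12z^2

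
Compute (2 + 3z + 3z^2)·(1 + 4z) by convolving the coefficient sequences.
Ascending coefficients: a = [2, 3, 3], b = [1, 4]. c[0] = 2×1 = 2; c[1] = 2×4 + 3×1 = 11; c[2] = 3×4 + 3×1 = 15; c[3] = 3×4 = 12. Result coefficients: [2, 11, 15, 12] → 2 + 11z + 15z^2 + 12z^3

2 + 11z + 15z^2 + 12z^3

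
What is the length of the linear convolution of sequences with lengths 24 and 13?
Linear/full convolution length: m + n - 1 = 24 + 13 - 1 = 36

36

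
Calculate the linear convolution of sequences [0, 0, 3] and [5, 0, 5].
y[0] = 0×5 = 0; y[1] = 0×0 + 0×5 = 0; y[2] = 0×5 + 0×0 + 3×5 = 15; y[3] = 0×5 + 3×0 = 0; y[4] = 3×5 = 15

[0, 0, 15, 0, 15]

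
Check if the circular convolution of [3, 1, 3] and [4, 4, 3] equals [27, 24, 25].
Recompute circular convolution of [3, 1, 3] and [4, 4, 3]: y[0] = 3×4 + 1×3 + 3×4 = 27; y[1] = 3×4 + 1×4 + 3×3 = 25; y[2] = 3×3 + 1×4 + 3×4 = 25 → [27, 25, 25]. Compare to given [27, 24, 25]: they differ at index 1: given 24, correct 25, so answer: No

No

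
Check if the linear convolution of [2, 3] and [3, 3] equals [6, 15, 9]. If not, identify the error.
Recompute linear convolution of [2, 3] and [3, 3]: y[0] = 2×3 = 6; y[1] = 2×3 + 3×3 = 15; y[2] = 3×3 = 9 → [6, 15, 9]. Given [6, 15, 9] matches, so answer: Yes

Yes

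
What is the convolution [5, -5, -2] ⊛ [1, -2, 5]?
y[0] = 5×1 = 5; y[1] = 5×-2 + -5×1 = -15; y[2] = 5×5 + -5×-2 + -2×1 = 33; y[3] = -5×5 + -2×-2 = -21; y[4] = -2×5 = -10

[5, -15, 33, -21, -10]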